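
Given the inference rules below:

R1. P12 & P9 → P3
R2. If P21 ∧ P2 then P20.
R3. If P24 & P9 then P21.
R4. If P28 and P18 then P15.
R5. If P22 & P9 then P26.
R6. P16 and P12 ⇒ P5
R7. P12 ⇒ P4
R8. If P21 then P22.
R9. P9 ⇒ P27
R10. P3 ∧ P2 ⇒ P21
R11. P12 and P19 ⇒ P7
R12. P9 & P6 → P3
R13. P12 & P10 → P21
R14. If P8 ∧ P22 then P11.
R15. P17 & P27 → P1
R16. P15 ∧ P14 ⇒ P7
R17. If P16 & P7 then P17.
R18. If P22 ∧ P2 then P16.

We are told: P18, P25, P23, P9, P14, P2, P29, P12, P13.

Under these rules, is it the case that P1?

No

Forward chaining from the given facts derives: P3, P4, P27, P21, P20, P22, P16, P26, P5.
The only rule concluding P1 is R15, which needs P17; that is never established.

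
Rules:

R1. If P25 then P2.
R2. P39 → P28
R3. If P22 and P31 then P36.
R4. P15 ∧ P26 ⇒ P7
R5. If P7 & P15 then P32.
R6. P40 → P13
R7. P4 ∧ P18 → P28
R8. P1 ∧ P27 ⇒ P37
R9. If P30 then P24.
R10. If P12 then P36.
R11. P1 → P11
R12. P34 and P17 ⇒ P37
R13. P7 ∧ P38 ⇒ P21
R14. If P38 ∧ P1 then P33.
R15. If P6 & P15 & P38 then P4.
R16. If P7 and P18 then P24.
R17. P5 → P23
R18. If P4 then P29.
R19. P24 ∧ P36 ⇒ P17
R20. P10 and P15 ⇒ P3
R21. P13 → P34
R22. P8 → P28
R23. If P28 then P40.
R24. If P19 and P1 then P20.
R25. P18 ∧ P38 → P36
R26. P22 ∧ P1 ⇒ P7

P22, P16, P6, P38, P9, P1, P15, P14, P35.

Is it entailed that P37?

Forward chaining from the given facts derives: P11, P33, P4, P29, P7, P32, P21.
Rules concluding P37: R8 needs P27; R12 needs P34 — none of these are established.

No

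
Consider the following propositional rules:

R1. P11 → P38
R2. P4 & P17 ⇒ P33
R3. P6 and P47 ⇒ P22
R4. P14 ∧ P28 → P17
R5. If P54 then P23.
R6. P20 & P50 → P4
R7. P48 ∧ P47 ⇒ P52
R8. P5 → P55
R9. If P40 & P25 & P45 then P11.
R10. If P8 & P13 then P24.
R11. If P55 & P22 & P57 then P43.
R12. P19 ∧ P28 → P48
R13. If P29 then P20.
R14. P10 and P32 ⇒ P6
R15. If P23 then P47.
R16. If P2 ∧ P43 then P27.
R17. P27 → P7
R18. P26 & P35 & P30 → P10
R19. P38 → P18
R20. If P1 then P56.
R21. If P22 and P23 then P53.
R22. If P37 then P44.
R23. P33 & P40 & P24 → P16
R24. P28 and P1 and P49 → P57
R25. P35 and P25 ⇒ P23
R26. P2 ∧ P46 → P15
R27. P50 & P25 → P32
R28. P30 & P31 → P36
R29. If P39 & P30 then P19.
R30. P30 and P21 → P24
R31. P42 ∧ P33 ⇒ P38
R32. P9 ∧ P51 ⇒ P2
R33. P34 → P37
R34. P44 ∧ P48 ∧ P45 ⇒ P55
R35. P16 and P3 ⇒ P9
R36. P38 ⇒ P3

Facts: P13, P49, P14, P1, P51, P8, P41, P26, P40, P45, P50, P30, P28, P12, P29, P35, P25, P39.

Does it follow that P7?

No

Forward chaining from the given facts derives: P17, P11, P24, P20, P10, P56, P57, P23, P32, P19, P38, P4, P48, P6, P47, P18, P3, P33, P22, P52, P53, P16, P9, P2.
The only rule concluding P7 is R17, which needs P27; that is never established.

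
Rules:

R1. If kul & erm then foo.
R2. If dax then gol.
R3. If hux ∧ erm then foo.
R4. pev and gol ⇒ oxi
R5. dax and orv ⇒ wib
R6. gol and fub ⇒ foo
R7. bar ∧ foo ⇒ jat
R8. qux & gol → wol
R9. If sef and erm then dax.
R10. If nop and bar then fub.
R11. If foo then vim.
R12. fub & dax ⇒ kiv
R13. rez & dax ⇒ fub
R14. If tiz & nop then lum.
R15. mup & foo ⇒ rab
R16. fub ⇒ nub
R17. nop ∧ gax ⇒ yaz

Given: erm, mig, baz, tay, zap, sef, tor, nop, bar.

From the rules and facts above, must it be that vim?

Yes

dax  (by R9: sef, erm)
fub  (by R10: nop, bar)
gol  (by R2: dax)
foo  (by R6: gol, fub)
vim  (by R11: foo)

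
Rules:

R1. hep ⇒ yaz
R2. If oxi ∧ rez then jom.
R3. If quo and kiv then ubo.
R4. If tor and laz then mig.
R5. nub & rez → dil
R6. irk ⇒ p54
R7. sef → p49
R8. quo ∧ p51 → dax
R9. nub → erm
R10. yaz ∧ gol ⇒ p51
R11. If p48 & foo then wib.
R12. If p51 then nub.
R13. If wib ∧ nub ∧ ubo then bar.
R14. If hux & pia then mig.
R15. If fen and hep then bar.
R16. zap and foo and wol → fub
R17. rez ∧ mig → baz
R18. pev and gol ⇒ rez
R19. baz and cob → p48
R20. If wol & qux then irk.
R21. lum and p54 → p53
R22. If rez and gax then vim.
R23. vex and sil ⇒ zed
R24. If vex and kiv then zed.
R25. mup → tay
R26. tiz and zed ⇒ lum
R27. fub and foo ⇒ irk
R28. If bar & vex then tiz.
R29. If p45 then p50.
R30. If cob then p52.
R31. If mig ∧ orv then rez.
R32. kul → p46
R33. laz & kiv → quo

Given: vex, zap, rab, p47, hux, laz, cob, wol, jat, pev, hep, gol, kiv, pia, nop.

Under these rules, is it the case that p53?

Forward chaining from the given facts derives: yaz, p51, nub, mig, rez, zed, p52, quo, ubo, dil, dax, erm, baz, p48.
The only rule concluding p53 is R21, which needs lum; that is never established.

No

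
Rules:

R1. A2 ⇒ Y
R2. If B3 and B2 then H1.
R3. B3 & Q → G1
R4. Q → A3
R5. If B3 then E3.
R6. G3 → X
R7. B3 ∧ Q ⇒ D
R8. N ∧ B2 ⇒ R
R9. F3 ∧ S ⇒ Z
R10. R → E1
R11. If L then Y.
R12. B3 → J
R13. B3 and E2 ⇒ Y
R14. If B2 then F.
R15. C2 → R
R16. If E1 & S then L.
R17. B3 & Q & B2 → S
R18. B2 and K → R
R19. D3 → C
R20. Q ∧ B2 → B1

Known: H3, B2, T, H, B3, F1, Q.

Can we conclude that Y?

Forward chaining from the given facts derives: H1, G1, A3, E3, D, J, F, S, B1.
Rules concluding Y: R1 needs A2; R11 needs L; R13 needs E2 — none of these are established.

No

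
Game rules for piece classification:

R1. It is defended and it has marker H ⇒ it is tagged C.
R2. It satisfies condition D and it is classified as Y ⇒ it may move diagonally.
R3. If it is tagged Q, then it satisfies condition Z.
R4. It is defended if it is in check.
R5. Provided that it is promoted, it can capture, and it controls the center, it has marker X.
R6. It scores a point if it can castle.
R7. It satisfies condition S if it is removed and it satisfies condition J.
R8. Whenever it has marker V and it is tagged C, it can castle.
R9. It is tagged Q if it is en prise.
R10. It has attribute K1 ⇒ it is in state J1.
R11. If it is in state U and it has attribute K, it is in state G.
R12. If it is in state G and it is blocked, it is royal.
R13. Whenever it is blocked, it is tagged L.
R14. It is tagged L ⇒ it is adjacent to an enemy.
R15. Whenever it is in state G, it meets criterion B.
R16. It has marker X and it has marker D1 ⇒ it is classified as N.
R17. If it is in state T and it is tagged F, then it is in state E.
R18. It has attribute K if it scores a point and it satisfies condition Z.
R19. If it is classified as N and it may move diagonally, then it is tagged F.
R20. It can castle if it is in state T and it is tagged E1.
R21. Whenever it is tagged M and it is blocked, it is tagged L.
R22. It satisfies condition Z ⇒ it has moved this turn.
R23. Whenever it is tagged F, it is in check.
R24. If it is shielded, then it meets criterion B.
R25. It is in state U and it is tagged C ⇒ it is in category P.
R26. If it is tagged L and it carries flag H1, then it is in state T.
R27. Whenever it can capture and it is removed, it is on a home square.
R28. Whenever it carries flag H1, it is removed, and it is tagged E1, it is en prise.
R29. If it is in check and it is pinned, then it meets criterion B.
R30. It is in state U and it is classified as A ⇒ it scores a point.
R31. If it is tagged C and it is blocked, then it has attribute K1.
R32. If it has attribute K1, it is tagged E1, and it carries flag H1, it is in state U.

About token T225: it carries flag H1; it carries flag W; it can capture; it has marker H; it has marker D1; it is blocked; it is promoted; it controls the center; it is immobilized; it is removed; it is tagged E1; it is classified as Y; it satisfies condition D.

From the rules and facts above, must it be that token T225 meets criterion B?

Yes

By R2 (it satisfies condition D, it is classified as Y): it may move diagonally.
By R5 (it is promoted, it can capture, it controls the center): it has marker X.
By R13 (it is blocked): it is tagged L.
By R16 (it has marker X, it has marker D1): it is classified as N.
By R19 (it is classified as N, it may move diagonally): it is tagged F.
By R23 (it is tagged F): it is in check.
By R26 (it is tagged L, it carries flag H1): it is in state T.
By R28 (it carries flag H1, it is removed, it is tagged E1): it is en prise.
By R4 (it is in check): it is defended.
By R9 (it is en prise): it is tagged Q.
By R20 (it is in state T, it is tagged E1): it can castle.
By R1 (it is defended, it has marker H): it is tagged C.
By R3 (it is tagged Q): it satisfies condition Z.
By R6 (it can castle): it scores a point.
By R18 (it scores a point, it satisfies condition Z): it has attribute K.
By R31 (it is tagged C, it is blocked): it has attribute K1.
By R32 (it has attribute K1, it is tagged E1, it carries flag H1): it is in state U.
By R11 (it is in state U, it has attribute K): it is in state G.
By R15 (it is in state G): it meets criterion B.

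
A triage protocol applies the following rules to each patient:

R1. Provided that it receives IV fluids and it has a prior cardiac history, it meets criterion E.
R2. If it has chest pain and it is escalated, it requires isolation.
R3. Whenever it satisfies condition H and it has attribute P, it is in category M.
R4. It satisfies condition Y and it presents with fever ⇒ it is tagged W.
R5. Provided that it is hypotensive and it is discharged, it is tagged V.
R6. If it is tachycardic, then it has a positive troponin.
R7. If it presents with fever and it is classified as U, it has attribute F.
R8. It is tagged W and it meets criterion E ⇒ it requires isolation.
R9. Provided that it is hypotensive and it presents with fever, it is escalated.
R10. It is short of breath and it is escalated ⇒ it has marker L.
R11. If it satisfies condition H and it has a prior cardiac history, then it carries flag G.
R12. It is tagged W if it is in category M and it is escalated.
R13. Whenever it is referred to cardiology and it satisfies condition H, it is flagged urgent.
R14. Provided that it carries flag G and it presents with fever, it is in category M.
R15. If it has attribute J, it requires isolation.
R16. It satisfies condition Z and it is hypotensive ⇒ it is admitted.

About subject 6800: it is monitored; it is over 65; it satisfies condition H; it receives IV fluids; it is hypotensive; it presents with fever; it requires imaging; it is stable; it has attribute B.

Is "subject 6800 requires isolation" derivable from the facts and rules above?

Forward chaining from the given facts derives: is escalated.
Rules concluding "it requires isolation": R2 needs "it has chest pain"; R8 needs "it is tagged W"; R15 needs "it has attribute J" — none of these are established.

No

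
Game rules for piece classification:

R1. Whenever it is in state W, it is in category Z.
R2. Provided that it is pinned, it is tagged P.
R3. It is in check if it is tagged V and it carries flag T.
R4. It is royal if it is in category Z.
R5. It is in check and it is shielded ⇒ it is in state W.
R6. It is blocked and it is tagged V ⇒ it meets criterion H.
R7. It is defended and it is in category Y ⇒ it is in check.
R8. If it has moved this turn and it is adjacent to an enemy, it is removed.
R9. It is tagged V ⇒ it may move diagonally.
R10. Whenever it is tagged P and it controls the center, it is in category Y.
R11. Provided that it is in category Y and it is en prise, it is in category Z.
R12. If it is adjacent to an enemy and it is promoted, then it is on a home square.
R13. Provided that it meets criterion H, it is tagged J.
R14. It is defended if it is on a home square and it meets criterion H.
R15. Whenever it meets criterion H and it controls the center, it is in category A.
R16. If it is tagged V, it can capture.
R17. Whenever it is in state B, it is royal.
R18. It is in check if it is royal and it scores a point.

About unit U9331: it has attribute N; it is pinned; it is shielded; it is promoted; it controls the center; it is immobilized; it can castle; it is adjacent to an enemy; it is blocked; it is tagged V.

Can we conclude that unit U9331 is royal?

Yes

By R2 (it is pinned): it is tagged P.
By R6 (it is blocked, it is tagged V): it meets criterion H.
By R10 (it is tagged P, it controls the center): it is in category Y.
By R12 (it is adjacent to an enemy, it is promoted): it is on a home square.
By R14 (it is on a home square, it meets criterion H): it is defended.
By R7 (it is defended, it is in category Y): it is in check.
By R5 (it is in check, it is shielded): it is in state W.
By R1 (it is in state W): it is in category Z.
By R4 (it is in category Z): it is royal.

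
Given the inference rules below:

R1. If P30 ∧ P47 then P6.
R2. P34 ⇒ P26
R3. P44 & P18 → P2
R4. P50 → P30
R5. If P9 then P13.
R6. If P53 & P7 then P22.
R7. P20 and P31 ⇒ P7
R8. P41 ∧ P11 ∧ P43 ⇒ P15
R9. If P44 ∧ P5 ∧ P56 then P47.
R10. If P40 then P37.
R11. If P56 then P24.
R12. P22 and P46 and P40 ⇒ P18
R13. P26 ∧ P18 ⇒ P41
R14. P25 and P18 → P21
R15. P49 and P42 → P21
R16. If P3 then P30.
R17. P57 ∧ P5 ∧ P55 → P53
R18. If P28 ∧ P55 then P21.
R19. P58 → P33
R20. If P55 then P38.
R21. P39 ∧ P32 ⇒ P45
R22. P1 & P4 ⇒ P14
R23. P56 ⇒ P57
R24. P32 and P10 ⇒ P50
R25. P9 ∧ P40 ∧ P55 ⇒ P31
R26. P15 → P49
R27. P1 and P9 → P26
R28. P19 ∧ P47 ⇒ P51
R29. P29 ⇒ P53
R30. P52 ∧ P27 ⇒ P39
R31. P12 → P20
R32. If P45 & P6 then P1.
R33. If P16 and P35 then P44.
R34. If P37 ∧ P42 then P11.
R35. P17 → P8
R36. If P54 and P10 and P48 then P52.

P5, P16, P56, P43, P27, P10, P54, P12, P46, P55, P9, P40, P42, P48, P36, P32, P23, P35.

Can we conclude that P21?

Yes

P37  (by R10: P40)
P57  (by R23: P56)
P50  (by R24: P32, P10)
P31  (by R25: P9, P40, P55)
P20  (by R31: P12)
P44  (by R33: P16, P35)
P11  (by R34: P37, P42)
P52  (by R36: P54, P10, P48)
P30  (by R4: P50)
P7  (by R7: P20, P31)
P47  (by R9: P44, P5, P56)
P53  (by R17: P57, P5, P55)
P39  (by R30: P52, P27)
P6  (by R1: P30, P47)
P22  (by R6: P53, P7)
P18  (by R12: P22, P46, P40)
P45  (by R21: P39, P32)
P1  (by R32: P45, P6)
P26  (by R27: P1, P9)
P41  (by R13: P26, P18)
P15  (by R8: P41, P11, P43)
P49  (by R26: P15)
P21  (by R15: P49, P42)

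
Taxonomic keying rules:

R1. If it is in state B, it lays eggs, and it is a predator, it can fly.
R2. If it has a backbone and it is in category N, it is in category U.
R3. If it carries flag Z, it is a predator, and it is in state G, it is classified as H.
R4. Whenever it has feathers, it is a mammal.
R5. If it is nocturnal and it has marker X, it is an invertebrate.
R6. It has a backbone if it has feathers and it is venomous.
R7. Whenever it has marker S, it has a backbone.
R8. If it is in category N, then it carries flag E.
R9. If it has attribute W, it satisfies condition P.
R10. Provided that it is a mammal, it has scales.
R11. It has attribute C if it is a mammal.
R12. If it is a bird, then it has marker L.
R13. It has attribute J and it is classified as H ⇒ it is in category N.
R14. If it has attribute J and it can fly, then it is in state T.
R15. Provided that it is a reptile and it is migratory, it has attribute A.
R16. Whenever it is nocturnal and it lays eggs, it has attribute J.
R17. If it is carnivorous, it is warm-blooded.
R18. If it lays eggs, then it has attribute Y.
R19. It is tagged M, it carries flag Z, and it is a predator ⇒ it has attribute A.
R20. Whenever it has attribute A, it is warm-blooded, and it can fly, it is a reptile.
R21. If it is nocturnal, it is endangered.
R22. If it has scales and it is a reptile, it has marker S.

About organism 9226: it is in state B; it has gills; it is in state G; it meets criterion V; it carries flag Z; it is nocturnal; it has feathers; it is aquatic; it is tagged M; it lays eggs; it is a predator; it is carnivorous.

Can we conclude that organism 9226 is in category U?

By R1 (it is in state B, it lays eggs, it is a predator): it can fly.
By R3 (it carries flag Z, it is a predator, it is in state G): it is classified as H.
By R4 (it has feathers): it is a mammal.
By R10 (it is a mammal): it has scales.
By R16 (it is nocturnal, it lays eggs): it has attribute J.
By R17 (it is carnivorous): it is warm-blooded.
By R19 (it is tagged M, it carries flag Z, it is a predator): it has attribute A.
By R20 (it has attribute A, it is warm-blooded, it can fly): it is a reptile.
By R22 (it has scales, it is a reptile): it has marker S.
By R7 (it has marker S): it has a backbone.
By R13 (it has attribute J, it is classified as H): it is in category N.
By R2 (it has a backbone, it is in category N): it is in category U.

Yes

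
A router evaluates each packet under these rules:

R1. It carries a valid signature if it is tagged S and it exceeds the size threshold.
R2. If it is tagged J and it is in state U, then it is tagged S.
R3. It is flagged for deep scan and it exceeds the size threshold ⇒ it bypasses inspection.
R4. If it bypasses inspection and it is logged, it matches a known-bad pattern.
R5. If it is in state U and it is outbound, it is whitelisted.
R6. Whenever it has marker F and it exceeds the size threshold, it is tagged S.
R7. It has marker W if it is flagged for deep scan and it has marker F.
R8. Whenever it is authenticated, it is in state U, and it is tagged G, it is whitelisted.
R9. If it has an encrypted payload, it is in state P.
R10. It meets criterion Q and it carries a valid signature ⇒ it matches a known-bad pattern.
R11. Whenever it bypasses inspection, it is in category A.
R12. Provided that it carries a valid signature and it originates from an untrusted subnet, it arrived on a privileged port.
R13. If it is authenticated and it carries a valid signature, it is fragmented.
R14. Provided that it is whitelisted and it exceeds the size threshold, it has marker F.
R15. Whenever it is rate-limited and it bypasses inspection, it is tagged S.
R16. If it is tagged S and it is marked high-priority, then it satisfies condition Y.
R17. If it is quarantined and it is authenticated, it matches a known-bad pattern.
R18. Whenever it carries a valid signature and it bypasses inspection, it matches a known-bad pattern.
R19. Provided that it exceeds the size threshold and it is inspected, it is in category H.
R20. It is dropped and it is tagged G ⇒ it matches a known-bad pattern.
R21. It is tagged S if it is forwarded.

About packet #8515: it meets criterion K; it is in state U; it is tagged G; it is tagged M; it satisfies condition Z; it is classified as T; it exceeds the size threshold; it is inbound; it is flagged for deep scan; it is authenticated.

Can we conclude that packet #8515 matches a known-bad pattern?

By R3 (it is flagged for deep scan, it exceeds the size threshold): it bypasses inspection.
By R8 (it is authenticated, it is in state U, it is tagged G): it is whitelisted.
By R14 (it is whitelisted, it exceeds the size threshold): it has marker F.
By R6 (it has marker F, it exceeds the size threshold): it is tagged S.
By R1 (it is tagged S, it exceeds the size threshold): it carries a valid signature.
By R18 (it carries a valid signature, it bypasses inspection): it matches a known-bad pattern.

Yes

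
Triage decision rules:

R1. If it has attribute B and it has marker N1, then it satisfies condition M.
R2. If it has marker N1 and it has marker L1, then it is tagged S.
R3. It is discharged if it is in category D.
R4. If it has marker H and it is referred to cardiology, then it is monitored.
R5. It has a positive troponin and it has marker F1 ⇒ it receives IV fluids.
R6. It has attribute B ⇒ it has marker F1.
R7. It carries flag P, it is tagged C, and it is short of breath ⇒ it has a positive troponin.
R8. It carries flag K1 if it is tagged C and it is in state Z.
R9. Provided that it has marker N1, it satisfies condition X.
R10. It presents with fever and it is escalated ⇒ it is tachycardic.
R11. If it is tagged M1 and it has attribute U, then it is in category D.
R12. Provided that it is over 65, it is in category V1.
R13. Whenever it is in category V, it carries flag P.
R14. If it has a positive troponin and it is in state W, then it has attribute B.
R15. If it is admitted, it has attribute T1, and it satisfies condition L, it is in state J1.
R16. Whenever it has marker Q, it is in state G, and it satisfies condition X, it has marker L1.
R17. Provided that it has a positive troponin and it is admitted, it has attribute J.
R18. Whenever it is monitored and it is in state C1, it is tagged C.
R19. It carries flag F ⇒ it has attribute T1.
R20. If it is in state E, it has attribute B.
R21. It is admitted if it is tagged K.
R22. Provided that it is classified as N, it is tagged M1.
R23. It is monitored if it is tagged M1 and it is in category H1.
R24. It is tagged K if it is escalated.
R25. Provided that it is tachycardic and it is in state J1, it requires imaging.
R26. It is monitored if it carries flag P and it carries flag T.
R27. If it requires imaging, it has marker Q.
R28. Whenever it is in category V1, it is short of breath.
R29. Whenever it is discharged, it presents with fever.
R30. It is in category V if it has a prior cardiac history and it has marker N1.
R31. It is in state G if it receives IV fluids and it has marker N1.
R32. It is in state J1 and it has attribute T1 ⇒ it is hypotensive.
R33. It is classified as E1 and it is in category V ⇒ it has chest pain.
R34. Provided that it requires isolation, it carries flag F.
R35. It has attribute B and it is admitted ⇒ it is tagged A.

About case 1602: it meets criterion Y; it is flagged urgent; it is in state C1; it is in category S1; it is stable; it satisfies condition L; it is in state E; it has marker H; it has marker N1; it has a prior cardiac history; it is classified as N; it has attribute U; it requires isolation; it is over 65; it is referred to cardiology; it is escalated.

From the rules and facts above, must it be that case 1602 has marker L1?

By R4 (it has marker H, it is referred to cardiology): it is monitored.
By R9 (it has marker N1): it satisfies condition X.
By R12 (it is over 65): it is in category V1.
By R18 (it is monitored, it is in state C1): it is tagged C.
By R20 (it is in state E): it has attribute B.
By R22 (it is classified as N): it is tagged M1.
By R24 (it is escalated): it is tagged K.
By R28 (it is in category V1): it is short of breath.
By R30 (it has a prior cardiac history, it has marker N1): it is in category V.
By R34 (it requires isolation): it carries flag F.
By R6 (it has attribute B): it has marker F1.
By R11 (it is tagged M1, it has attribute U): it is in category D.
By R13 (it is in category V): it carries flag P.
By R19 (it carries flag F): it has attribute T1.
By R21 (it is tagged K): it is admitted.
By R3 (it is in category D): it is discharged.
By R7 (it carries flag P, it is tagged C, it is short of breath): it has a positive troponin.
By R15 (it is admitted, it has attribute T1, it satisfies condition L): it is in state J1.
By R29 (it is discharged): it presents with fever.
By R5 (it has a positive troponin, it has marker F1): it receives IV fluids.
By R10 (it presents with fever, it is escalated): it is tachycardic.
By R25 (it is tachycardic, it is in state J1): it requires imaging.
By R27 (it requires imaging): it has marker Q.
By R31 (it receives IV fluids, it has marker N1): it is in state G.
By R16 (it has marker Q, it is in state G, it satisfies condition X): it has marker L1.

Yes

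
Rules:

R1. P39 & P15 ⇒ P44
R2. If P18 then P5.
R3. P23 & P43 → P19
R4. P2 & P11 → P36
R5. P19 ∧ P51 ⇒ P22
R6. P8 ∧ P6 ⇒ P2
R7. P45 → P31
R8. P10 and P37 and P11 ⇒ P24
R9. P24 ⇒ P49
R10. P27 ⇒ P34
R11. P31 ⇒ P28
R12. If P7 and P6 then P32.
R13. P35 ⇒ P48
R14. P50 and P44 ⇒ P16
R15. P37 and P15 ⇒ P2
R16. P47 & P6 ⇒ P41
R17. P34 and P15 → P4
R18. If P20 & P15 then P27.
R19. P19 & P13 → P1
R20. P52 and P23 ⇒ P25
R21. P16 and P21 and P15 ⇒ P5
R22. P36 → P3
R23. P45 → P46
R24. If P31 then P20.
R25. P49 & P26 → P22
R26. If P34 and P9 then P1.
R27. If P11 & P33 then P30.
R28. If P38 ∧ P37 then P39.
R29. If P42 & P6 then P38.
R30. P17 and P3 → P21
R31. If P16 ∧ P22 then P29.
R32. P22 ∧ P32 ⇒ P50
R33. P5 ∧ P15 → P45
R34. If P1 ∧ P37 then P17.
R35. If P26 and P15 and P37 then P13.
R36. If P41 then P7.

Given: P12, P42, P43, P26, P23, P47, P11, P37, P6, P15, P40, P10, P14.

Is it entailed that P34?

P19  (by R3: P23, P43)
P24  (by R8: P10, P37, P11)
P49  (by R9: P24)
P2  (by R15: P37, P15)
P41  (by R16: P47, P6)
P22  (by R25: P49, P26)
P38  (by R29: P42, P6)
P13  (by R35: P26, P15, P37)
P7  (by R36: P41)
P36  (by R4: P2, P11)
P32  (by R12: P7, P6)
P1  (by R19: P19, P13)
P3  (by R22: P36)
P39  (by R28: P38, P37)
P50  (by R32: P22, P32)
P17  (by R34: P1, P37)
P44  (by R1: P39, P15)
P16  (by R14: P50, P44)
P21  (by R30: P17, P3)
P5  (by R21: P16, P21, P15)
P45  (by R33: P5, P15)
P31  (by R7: P45)
P20  (by R24: P31)
P27  (by R18: P20, P15)
P34  (by R10: P27)

Yes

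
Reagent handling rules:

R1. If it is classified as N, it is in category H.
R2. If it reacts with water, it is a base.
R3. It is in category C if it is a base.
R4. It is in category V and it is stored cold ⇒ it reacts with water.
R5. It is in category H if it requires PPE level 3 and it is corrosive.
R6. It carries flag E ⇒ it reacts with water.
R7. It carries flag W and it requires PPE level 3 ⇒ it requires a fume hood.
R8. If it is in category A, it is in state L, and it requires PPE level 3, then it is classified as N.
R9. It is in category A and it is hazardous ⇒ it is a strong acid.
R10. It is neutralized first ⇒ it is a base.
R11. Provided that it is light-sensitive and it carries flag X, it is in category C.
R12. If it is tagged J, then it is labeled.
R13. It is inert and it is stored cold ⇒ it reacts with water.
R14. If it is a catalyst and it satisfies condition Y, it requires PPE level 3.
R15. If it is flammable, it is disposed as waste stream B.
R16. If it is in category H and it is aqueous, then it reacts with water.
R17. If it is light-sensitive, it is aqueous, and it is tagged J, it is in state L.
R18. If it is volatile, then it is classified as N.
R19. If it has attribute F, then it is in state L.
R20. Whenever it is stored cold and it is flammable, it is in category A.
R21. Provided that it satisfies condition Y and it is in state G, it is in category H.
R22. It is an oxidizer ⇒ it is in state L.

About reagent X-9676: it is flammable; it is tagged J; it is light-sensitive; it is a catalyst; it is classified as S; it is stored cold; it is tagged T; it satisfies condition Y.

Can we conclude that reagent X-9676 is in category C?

Forward chaining from the given facts derives: is labeled, requires PPE level 3, is disposed as waste stream B, is in category A.
Rules concluding "it is in category C": R3 needs "it is a base"; R11 needs "it carries flag X" — none of these are established.

No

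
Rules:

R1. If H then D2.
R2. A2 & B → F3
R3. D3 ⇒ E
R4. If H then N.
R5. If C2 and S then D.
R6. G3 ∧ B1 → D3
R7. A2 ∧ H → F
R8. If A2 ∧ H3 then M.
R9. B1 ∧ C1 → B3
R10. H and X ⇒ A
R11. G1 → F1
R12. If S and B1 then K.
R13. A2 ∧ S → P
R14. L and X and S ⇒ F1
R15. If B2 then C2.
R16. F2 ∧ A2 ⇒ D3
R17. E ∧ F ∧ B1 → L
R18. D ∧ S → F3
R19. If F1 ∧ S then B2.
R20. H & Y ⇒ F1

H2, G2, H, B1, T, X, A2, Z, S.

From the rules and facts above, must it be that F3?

Forward chaining from the given facts derives: D2, N, F, A, K, P.
Rules concluding F3: R2 needs B; R18 needs D — none of these are established.

No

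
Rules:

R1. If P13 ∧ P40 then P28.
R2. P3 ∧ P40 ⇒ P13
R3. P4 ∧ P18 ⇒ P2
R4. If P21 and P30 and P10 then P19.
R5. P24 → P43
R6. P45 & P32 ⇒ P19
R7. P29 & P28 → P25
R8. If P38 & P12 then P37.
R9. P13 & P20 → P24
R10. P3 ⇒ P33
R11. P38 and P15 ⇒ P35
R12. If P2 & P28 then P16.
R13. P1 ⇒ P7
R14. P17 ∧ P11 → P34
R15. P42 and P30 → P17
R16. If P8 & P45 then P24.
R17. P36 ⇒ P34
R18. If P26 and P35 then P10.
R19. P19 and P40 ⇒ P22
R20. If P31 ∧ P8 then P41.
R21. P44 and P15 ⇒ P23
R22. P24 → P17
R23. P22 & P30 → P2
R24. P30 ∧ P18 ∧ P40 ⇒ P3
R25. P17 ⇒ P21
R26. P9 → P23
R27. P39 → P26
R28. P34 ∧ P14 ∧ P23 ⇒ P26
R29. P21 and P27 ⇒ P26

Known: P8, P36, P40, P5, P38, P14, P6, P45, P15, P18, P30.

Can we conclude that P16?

Forward chaining from the given facts derives: P35, P24, P34, P17, P3, P21, P13, P43, P33, P28.
The only rule concluding P16 is R12, which needs P2; that is never established.

No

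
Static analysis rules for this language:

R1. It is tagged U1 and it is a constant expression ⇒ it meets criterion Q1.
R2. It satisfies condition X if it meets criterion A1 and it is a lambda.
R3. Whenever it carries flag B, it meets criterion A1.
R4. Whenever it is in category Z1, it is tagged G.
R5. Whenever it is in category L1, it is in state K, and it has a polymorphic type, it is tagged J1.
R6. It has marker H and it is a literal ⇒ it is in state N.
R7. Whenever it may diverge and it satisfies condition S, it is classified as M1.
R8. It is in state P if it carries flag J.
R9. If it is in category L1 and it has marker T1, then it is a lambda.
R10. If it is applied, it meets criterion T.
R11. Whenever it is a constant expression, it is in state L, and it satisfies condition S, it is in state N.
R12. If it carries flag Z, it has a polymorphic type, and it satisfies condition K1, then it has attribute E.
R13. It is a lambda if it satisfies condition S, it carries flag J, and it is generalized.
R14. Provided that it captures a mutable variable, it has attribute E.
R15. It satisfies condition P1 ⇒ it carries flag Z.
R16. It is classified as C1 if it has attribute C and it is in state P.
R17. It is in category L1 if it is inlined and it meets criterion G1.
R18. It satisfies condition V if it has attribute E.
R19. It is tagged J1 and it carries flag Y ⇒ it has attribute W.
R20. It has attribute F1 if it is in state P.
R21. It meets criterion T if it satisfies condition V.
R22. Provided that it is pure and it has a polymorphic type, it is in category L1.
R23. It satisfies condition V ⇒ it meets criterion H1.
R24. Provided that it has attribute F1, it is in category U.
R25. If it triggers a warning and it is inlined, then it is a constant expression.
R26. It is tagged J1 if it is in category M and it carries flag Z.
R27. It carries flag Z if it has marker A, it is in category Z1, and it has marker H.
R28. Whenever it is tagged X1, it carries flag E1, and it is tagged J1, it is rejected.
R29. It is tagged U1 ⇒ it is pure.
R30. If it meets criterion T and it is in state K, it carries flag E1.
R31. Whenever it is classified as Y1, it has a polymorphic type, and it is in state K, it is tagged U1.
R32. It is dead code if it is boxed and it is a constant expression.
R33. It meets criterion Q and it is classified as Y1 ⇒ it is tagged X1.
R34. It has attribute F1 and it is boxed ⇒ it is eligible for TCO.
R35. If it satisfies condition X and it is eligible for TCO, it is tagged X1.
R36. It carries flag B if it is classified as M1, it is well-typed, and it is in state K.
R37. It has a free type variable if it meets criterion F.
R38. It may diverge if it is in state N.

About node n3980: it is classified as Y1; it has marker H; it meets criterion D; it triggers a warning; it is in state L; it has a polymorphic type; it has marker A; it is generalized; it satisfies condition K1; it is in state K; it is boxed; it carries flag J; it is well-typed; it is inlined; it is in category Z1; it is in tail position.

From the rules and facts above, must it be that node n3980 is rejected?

Forward chaining from the given facts derives: is tagged G, is in state P, has attribute F1, is in category U, is a constant expression, carries flag Z, is tagged U1, is dead code, is eligible for TCO, meets criterion Q1, has attribute E, satisfies condition V, meets criterion T, meets criterion H1, is pure, carries flag E1, is in category L1, is tagged J1.
The only rule concluding "it is rejected" is R28, which needs "it is tagged X1"; that is never established.

No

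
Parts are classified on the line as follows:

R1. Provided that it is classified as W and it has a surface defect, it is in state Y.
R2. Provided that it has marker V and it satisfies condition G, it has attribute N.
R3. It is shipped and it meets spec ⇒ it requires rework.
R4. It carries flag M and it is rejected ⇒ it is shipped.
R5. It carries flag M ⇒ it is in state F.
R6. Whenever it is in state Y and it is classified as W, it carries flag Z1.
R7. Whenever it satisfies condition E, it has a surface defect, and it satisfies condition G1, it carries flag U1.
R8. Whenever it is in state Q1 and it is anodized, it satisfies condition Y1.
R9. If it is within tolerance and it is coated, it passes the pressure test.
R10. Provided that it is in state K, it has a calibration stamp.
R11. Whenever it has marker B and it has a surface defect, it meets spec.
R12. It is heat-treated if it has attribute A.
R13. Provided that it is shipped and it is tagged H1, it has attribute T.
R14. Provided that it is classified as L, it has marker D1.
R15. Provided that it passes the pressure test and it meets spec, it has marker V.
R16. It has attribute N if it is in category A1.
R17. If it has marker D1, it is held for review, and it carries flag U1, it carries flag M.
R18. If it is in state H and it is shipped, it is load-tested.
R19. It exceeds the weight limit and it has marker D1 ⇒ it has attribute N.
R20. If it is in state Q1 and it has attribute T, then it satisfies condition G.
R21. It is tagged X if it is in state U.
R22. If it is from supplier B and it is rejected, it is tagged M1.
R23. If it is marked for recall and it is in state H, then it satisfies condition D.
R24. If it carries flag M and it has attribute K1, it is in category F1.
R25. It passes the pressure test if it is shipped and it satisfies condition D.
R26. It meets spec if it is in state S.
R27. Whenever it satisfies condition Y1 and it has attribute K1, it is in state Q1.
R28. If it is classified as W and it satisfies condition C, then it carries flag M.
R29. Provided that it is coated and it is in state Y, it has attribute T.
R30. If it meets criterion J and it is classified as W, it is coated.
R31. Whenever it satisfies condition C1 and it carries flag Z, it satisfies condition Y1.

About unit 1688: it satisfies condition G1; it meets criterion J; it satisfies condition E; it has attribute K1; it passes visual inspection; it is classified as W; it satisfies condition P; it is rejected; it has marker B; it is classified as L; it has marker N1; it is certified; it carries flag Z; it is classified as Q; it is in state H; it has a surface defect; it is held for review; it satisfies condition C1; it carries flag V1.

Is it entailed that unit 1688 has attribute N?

Forward chaining from the given facts derives: is in state Y, carries flag Z1, carries flag U1, meets spec, has marker D1, carries flag M, is in category F1, is coated, satisfies condition Y1, is shipped, is in state F, is load-tested, is in state Q1, has attribute T, requires rework, satisfies condition G.
Rules concluding "it has attribute N": R2 needs "it has marker V"; R16 needs "it is in category A1"; R19 needs "it exceeds the weight limit" — none of these are established.

No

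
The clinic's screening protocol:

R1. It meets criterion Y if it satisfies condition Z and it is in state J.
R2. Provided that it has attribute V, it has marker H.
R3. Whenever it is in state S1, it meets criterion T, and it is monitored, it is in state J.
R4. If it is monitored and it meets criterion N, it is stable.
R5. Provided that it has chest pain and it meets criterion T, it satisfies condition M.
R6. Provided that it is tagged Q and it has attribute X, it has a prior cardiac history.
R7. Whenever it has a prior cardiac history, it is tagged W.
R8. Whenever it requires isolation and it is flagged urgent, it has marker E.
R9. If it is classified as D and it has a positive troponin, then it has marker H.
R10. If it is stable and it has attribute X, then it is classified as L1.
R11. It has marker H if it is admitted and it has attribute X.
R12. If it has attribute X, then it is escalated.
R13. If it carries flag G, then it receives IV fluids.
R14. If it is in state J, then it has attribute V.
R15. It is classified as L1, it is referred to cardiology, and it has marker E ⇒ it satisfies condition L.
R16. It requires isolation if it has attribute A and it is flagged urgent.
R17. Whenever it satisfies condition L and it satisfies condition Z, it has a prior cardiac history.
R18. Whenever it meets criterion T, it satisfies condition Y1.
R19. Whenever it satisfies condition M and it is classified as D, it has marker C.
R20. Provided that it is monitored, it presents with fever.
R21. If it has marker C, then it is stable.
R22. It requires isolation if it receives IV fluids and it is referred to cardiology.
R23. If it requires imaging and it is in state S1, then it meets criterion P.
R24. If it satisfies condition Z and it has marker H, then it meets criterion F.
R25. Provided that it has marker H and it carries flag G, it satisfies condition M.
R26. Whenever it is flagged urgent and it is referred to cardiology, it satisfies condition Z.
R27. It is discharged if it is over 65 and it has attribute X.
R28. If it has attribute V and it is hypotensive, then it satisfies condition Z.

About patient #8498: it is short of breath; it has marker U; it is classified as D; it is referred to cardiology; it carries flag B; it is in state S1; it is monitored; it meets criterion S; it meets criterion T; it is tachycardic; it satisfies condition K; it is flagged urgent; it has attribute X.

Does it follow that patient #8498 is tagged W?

No

Forward chaining from the given facts derives: is in state J, is escalated, has attribute V, satisfies condition Y1, presents with fever, satisfies condition Z, meets criterion Y, has marker H, meets criterion F.
The only rule concluding "it is tagged W" is R7, which needs "it has a prior cardiac history"; that is never established.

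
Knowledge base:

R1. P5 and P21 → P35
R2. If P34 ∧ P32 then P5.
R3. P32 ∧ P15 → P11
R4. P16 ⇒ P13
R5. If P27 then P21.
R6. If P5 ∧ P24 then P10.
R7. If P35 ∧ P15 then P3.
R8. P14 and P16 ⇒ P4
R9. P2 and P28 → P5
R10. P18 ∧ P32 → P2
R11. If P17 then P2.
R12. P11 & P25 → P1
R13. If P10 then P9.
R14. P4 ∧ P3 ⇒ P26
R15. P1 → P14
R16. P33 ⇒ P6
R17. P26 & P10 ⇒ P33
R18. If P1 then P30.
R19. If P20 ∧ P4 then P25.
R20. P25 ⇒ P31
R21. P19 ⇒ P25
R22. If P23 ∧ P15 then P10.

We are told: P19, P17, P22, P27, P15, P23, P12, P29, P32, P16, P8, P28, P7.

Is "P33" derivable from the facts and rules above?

Yes

P11  (by R3: P32, P15)
P21  (by R5: P27)
P2  (by R11: P17)
P25  (by R21: P19)
P10  (by R22: P23, P15)
P5  (by R9: P2, P28)
P1  (by R12: P11, P25)
P14  (by R15: P1)
P35  (by R1: P5, P21)
P3  (by R7: P35, P15)
P4  (by R8: P14, P16)
P26  (by R14: P4, P3)
P33  (by R17: P26, P10)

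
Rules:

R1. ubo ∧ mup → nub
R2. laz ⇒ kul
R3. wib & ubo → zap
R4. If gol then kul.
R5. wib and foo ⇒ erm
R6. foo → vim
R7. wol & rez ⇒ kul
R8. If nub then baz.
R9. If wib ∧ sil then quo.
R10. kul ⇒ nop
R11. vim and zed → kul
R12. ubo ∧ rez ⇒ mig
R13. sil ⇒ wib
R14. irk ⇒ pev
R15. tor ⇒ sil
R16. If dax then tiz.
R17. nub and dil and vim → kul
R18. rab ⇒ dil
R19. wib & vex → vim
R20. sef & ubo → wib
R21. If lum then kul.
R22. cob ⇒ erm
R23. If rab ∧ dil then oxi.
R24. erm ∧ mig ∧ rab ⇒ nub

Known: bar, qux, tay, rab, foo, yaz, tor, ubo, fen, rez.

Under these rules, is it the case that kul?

Yes

vim  (by R6: foo)
mig  (by R12: ubo, rez)
sil  (by R15: tor)
dil  (by R18: rab)
wib  (by R13: sil)
erm  (by R5: wib, foo)
nub  (by R24: erm, mig, rab)
kul  (by R17: nub, dil, vim)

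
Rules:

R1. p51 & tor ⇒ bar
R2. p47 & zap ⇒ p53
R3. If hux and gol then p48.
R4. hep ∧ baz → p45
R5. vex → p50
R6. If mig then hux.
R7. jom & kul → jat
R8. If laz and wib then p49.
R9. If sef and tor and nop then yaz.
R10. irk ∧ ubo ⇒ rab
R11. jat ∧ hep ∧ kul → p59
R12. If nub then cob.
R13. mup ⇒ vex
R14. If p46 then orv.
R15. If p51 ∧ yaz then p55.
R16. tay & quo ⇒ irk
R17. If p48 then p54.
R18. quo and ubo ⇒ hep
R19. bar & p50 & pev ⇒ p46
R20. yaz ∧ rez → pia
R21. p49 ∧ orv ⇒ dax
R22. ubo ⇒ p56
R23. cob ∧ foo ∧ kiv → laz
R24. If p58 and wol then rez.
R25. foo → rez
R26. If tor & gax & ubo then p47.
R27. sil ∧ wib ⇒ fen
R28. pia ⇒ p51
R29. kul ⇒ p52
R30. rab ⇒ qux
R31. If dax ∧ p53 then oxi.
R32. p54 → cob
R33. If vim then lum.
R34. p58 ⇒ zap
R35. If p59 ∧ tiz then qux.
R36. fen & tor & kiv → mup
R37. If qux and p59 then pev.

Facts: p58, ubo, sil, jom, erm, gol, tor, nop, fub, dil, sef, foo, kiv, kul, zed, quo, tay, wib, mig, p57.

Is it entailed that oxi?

No

Forward chaining from the given facts derives: hux, jat, yaz, irk, hep, p56, rez, fen, p52, zap, mup, p48, rab, p59, vex, p54, pia, p51, qux, cob, pev, bar, p50, p55, p46, laz, p49, orv, dax.
The only rule concluding oxi is R31, which needs p53; that is never established.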